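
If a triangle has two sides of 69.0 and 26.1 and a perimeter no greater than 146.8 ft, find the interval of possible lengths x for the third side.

Triangle inequality alone gives 42.9 < x < 95.1.
The perimeter condition gives x ≤ 146.8 − 69.0 − 26.1 = 51.7.
Intersecting the two: 42.9 < x ≤ 51.7.

42.9 < x ≤ 51.7 ft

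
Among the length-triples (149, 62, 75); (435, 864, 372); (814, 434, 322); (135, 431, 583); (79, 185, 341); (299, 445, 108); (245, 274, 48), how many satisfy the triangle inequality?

1

(62,75,149): 62+75 ≤ 149 → not valid
(372,435,864): 372+435 ≤ 864 → not valid
(322,434,814): 322+434 ≤ 814 → not valid
(135,431,583): 135+431 ≤ 583 → not valid
(79,185,341): 79+185 ≤ 341 → not valid
(108,299,445): 108+299 ≤ 445 → not valid
(48,245,274): 48+245 > 274 → valid
1 of the 7 triples forms a triangle.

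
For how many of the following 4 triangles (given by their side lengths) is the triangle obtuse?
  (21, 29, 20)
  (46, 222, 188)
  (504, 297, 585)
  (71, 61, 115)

(21,29,20): 20²+21² = 841 = 29² → right
(46,222,188): 46²+188² = 37460 < 49284 = 222² → obtuse
(504,297,585): 297²+504² = 342225 = 585² → right
(71,61,115): 61²+71² = 8762 < 13225 = 115² → obtuse
2 of the 4 are obtuse.

2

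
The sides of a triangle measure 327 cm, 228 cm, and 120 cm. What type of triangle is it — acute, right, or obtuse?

Compare the square of the longest side to the sum of squares of the other two: 120² + 228² = 66384 < 106929 = 327².

obtuse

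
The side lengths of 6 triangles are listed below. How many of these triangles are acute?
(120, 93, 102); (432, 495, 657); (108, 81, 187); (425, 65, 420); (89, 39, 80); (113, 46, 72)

1

(120,93,102): 93²+102² = 19053 > 14400 = 120² → acute
(432,495,657): 432²+495² = 431649 = 657² → right
(108,81,187): 81²+108² = 18225 < 34969 = 187² → obtuse
(425,65,420): 65²+420² = 180625 = 425² → right
(89,39,80): 39²+80² = 7921 = 89² → right
(113,46,72): 46²+72² = 7300 < 12769 = 113² → obtuse
1 of the 6 is acute.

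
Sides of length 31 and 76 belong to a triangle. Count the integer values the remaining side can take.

61

The third side lies in the open interval (45, 107).
Integers from 46 to 106 inclusive: 106 − 46 + 1 = 61.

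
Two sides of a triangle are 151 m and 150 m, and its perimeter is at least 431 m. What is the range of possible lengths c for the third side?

Triangle inequality alone gives 1 < c < 301.
The perimeter condition gives c ≥ 431 − 151 − 150 = 130.
Intersecting the two: 130 ≤ c < 301.

130 ≤ c < 301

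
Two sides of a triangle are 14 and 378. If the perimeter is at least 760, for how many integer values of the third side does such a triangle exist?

24

Triangle inequality: 364 < x < 392. Perimeter ≥ 760 gives x ≥ 760 − 14 − 378 = 368.
So 368 ≤ x < 392; integers 368 through 391: 24 values.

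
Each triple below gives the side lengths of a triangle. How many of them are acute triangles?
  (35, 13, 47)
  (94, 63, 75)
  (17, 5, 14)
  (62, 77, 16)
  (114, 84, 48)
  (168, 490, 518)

(35,13,47): 13²+35² = 1394 < 2209 = 47² → obtuse
(94,63,75): 63²+75² = 9594 > 8836 = 94² → acute
(17,5,14): 5²+14² = 221 < 289 = 17² → obtuse
(62,77,16): 16²+62² = 4100 < 5929 = 77² → obtuse
(114,84,48): 48²+84² = 9360 < 12996 = 114² → obtuse
(168,490,518): 168²+490² = 268324 = 518² → right
1 of the 6 is acute.

1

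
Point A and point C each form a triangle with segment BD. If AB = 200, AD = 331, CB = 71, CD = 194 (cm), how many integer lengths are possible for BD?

133

From triangle ABD: 131 < BD < 531.
From triangle CBD: 123 < BD < 265.
Intersection: 131 < BD < 265, so integers 132 through 264: 133 values.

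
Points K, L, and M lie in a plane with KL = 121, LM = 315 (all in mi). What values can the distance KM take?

By the triangle inequality, |121 − 315| ≤ KM ≤ 121 + 315.

194 ≤ KM ≤ 436 mi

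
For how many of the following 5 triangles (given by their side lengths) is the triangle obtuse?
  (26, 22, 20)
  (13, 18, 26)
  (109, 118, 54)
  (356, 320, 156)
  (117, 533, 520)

1

(26,22,20): 20²+22² = 884 > 676 = 26² → acute
(13,18,26): 13²+18² = 493 < 676 = 26² → obtuse
(109,118,54): 54²+109² = 14797 > 13924 = 118² → acute
(356,320,156): 156²+320² = 126736 = 356² → right
(117,533,520): 117²+520² = 284089 = 533² → right
1 of the 5 is obtuse.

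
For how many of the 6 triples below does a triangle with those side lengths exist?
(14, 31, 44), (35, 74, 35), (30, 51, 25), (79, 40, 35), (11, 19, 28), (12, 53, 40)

3

(14,31,44): 14+31 > 44 → valid
(35,35,74): 35+35 ≤ 74 → not valid
(25,30,51): 25+30 > 51 → valid
(35,40,79): 35+40 ≤ 79 → not valid
(11,19,28): 11+19 > 28 → valid
(12,40,53): 12+40 ≤ 53 → not valid
3 of the 6 triples form a triangle.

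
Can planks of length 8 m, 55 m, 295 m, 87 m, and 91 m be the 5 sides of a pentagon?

No

For a pentagon, each side must be shorter than the sum of the others.
Here the longest side is 295, but the remaining 4 sides sum to only 241.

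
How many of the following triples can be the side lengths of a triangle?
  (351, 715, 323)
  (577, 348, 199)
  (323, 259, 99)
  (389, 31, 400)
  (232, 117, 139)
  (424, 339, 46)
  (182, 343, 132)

3

(323,351,715): 323+351 ≤ 715 → not valid
(199,348,577): 199+348 ≤ 577 → not valid
(99,259,323): 99+259 > 323 → valid
(31,389,400): 31+389 > 400 → valid
(117,139,232): 117+139 > 232 → valid
(46,339,424): 46+339 ≤ 424 → not valid
(132,182,343): 132+182 ≤ 343 → not valid
3 of the 7 triples form a triangle.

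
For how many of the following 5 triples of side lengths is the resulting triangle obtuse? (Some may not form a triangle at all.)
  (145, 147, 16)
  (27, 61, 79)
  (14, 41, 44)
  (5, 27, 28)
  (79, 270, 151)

(145,147,16): 16²+145² = 21281 < 21609 = 147² → obtuse
(27,61,79): 27²+61² = 4450 < 6241 = 79² → obtuse
(14,41,44): 14²+41² = 1877 < 1936 = 44² → obtuse
(5,27,28): 5²+27² = 754 < 784 = 28² → obtuse
(79,270,151): 79+151 ≤ 270, not a triangle
4 of the 5 are obtuse.

4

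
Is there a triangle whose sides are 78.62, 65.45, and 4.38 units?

The longest side is 78.62, but the other two sum to only 69.83.
69.83 < 78.62, so the triangle inequality fails.

No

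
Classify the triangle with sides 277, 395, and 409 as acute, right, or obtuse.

acute

Compare the square of the longest side to the sum of squares of the other two: 277² + 395² = 232754 > 167281 = 409².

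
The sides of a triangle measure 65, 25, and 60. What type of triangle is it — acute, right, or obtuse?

Compare the square of the longest side to the sum of squares of the other two: 25² + 60² = 4225 = 65².

right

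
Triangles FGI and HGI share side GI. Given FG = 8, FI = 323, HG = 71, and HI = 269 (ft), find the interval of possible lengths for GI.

From triangle FGI: |8 − 323| < GI < 8 + 323, i.e. 315 < GI < 331.
From triangle HGI: 198 < GI < 340.
Both must hold, so GI lies in the intersection.

315 < GI < 331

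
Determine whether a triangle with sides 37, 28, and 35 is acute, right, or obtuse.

acute

Compare the square of the longest side to the sum of squares of the other two: 28² + 35² = 2009 > 1369 = 37².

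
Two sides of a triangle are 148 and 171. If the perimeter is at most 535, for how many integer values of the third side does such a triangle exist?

Triangle inequality: 23 < x < 319. Perimeter ≤ 535 gives x ≤ 535 − 148 − 171 = 216.
So 23 < x ≤ 216; integers 24 through 216: 193 values.

193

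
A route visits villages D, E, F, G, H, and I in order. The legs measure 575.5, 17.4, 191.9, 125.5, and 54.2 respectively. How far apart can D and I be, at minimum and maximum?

186.5 ≤ DI ≤ 964.5

The maximum is all hops collinear in one direction: 575.5 + 17.4 + 191.9 + 125.5 + 54.2 = 964.5.
The longest hop is 575.5; the others sum to 389.0. Folding the others back against it leaves at least 575.5 − 389.0 = 186.5.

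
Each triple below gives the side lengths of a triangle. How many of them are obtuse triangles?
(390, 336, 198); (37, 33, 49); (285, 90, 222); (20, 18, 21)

1

(390,336,198): 198²+336² = 152100 = 390² → right
(37,33,49): 33²+37² = 2458 > 2401 = 49² → acute
(285,90,222): 90²+222² = 57384 < 81225 = 285² → obtuse
(20,18,21): 18²+20² = 724 > 441 = 21² → acute
1 of the 4 is obtuse.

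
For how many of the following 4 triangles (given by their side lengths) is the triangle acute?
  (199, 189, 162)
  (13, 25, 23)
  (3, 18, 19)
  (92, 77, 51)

3

(199,189,162): 162²+189² = 61965 > 39601 = 199² → acute
(13,25,23): 13²+23² = 698 > 625 = 25² → acute
(3,18,19): 3²+18² = 333 < 361 = 19² → obtuse
(92,77,51): 51²+77² = 8530 > 8464 = 92² → acute
3 of the 4 are acute.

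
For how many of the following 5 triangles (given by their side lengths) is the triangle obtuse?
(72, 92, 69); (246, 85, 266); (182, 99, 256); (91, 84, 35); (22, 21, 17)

2

(72,92,69): 69²+72² = 9945 > 8464 = 92² → acute
(246,85,266): 85²+246² = 67741 < 70756 = 266² → obtuse
(182,99,256): 99²+182² = 42925 < 65536 = 256² → obtuse
(91,84,35): 35²+84² = 8281 = 91² → right
(22,21,17): 17²+21² = 730 > 484 = 22² → acute
2 of the 5 are obtuse.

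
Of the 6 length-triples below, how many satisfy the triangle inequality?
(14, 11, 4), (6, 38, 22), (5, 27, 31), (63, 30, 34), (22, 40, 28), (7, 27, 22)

(4,11,14): 4+11 > 14 → valid
(6,22,38): 6+22 ≤ 38 → not valid
(5,27,31): 5+27 > 31 → valid
(30,34,63): 30+34 > 63 → valid
(22,28,40): 22+28 > 40 → valid
(7,22,27): 7+22 > 27 → valid
5 of the 6 triples form a triangle.

5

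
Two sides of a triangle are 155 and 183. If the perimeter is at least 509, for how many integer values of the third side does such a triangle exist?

167

Triangle inequality: 28 < x < 338. Perimeter ≥ 509 gives x ≥ 509 − 155 − 183 = 171.
So 171 ≤ x < 338; integers 171 through 337: 167 values.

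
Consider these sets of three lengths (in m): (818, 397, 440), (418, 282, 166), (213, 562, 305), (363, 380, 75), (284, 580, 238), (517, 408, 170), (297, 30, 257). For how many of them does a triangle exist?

(397,440,818): 397+440 > 818 → valid
(166,282,418): 166+282 > 418 → valid
(213,305,562): 213+305 ≤ 562 → not valid
(75,363,380): 75+363 > 380 → valid
(238,284,580): 238+284 ≤ 580 → not valid
(170,408,517): 170+408 > 517 → valid
(30,257,297): 30+257 ≤ 297 → not valid
4 of the 7 triples form a triangle.

4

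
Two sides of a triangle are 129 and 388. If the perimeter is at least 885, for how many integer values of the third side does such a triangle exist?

149

Triangle inequality: 259 < x < 517. Perimeter ≥ 885 gives x ≥ 885 − 129 − 388 = 368.
So 368 ≤ x < 517; integers 368 through 516: 149 values.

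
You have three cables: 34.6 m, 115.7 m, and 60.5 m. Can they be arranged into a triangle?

The longest side is 115.7, but the other two sum to only 95.1.
95.1 < 115.7, so the triangle inequality fails.

No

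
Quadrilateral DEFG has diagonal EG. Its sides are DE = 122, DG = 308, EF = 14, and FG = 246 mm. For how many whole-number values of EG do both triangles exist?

27

From triangle DEG: 186 < EG < 430.
From triangle FEG: 232 < EG < 260.
Intersection: 232 < EG < 260, so integers 233 through 259: 27 values.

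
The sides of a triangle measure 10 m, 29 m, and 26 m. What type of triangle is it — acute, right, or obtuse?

Compare the square of the longest side to the sum of squares of the other two: 10² + 26² = 776 < 841 = 29².

obtuse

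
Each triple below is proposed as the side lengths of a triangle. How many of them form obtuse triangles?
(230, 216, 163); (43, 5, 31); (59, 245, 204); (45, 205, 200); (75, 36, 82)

1

(230,216,163): 163²+216² = 73225 > 52900 = 230² → acute
(43,5,31): 5+31 ≤ 43, not a triangle
(59,245,204): 59²+204² = 45097 < 60025 = 245² → obtuse
(45,205,200): 45²+200² = 42025 = 205² → right
(75,36,82): 36²+75² = 6921 > 6724 = 82² → acute
1 of the 5 is obtuse.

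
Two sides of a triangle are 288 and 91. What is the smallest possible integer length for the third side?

The third side must be strictly greater than |288 − 91| = 197.
The smallest integer above 197 is 198.

198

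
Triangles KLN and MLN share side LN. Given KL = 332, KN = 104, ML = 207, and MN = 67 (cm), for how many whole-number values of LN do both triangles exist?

45

From triangle KLN: 228 < LN < 436.
From triangle MLN: 140 < LN < 274.
Intersection: 228 < LN < 274, so integers 229 through 273: 45 values.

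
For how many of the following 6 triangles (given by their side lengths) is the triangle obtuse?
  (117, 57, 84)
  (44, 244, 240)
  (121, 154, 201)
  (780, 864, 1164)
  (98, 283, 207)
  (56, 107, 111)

(117,57,84): 57²+84² = 10305 < 13689 = 117² → obtuse
(44,244,240): 44²+240² = 59536 = 244² → right
(121,154,201): 121²+154² = 38357 < 40401 = 201² → obtuse
(780,864,1164): 780²+864² = 1354896 = 1164² → right
(98,283,207): 98²+207² = 52453 < 80089 = 283² → obtuse
(56,107,111): 56²+107² = 14585 > 12321 = 111² → acute
3 of the 6 are obtuse.

3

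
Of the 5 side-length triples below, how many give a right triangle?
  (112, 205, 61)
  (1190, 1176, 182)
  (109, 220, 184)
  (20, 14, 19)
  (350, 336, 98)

(112,205,61): 61+112 ≤ 205, not a triangle
(1190,1176,182): 182²+1176² = 1416100 = 1190² → right
(109,220,184): 109²+184² = 45737 < 48400 = 220² → obtuse
(20,14,19): 14²+19² = 557 > 400 = 20² → acute
(350,336,98): 98²+336² = 122500 = 350² → right
2 of the 5 are right.

2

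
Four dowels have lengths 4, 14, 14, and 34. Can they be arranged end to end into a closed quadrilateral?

No

For a quadrilateral, each side must be shorter than the sum of the others.
Here the longest side is 34, but the remaining 3 sides sum to only 32.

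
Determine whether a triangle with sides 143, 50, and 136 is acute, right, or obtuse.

Compare the square of the longest side to the sum of squares of the other two: 50² + 136² = 20996 > 20449 = 143².

acute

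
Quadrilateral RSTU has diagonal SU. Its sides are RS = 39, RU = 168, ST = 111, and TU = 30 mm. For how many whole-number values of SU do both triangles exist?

From triangle RSU: 129 < SU < 207.
From triangle TSU: 81 < SU < 141.
Intersection: 129 < SU < 141, so integers 130 through 140: 11 values.

11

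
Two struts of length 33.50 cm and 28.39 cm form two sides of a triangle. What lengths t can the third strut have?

By the triangle inequality, t must be less than 33.50 + 28.39 = 61.89 and greater than |33.50 − 28.39| = 5.11.

5.11 < t < 61.89 (cm)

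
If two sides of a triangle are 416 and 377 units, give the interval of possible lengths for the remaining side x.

39 < x < 793 (units)

By the triangle inequality, x must be less than 416 + 377 = 793 and greater than |416 − 377| = 39.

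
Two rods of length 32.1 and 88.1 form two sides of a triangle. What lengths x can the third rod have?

By the triangle inequality, x must be less than 32.1 + 88.1 = 120.2 and greater than |32.1 − 88.1| = 56.0.

56.0 < x < 120.2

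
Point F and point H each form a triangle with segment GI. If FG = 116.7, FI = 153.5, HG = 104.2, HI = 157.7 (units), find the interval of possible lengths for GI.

53.5 < GI < 261.9

From triangle FGI: |116.7 − 153.5| < GI < 116.7 + 153.5, i.e. 36.8 < GI < 270.2.
From triangle HGI: 53.5 < GI < 261.9.
Both must hold, so GI lies in the intersection.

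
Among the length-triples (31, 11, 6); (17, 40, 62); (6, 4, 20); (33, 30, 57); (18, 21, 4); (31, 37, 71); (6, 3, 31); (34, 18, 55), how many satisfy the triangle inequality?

(6,11,31): 6+11 ≤ 31 → not valid
(17,40,62): 17+40 ≤ 62 → not valid
(4,6,20): 4+6 ≤ 20 → not valid
(30,33,57): 30+33 > 57 → valid
(4,18,21): 4+18 > 21 → valid
(31,37,71): 31+37 ≤ 71 → not valid
(3,6,31): 3+6 ≤ 31 → not valid
(18,34,55): 18+34 ≤ 55 → not valid
2 of the 8 triples form a triangle.

2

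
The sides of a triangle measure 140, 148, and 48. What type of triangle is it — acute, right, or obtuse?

Compare the square of the longest side to the sum of squares of the other two: 48² + 140² = 21904 = 148².

right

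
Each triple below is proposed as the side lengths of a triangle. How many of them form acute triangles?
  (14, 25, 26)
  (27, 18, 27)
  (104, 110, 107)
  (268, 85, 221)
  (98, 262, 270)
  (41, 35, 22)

(14,25,26): 14²+25² = 821 > 676 = 26² → acute
(27,18,27): 18²+27² = 1053 > 729 = 27² → acute
(104,110,107): 104²+107² = 22265 > 12100 = 110² → acute
(268,85,221): 85²+221² = 56066 < 71824 = 268² → obtuse
(98,262,270): 98²+262² = 78248 > 72900 = 270² → acute
(41,35,22): 22²+35² = 1709 > 1681 = 41² → acute
5 of the 6 are acute.

5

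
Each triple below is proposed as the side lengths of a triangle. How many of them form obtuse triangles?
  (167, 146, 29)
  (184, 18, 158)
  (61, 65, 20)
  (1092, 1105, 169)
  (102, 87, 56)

(167,146,29): 29²+146² = 22157 < 27889 = 167² → obtuse
(184,18,158): 18+158 ≤ 184, not a triangle
(61,65,20): 20²+61² = 4121 < 4225 = 65² → obtuse
(1092,1105,169): 169²+1092² = 1221025 = 1105² → right
(102,87,56): 56²+87² = 10705 > 10404 = 102² → acute
2 of the 5 are obtuse.

2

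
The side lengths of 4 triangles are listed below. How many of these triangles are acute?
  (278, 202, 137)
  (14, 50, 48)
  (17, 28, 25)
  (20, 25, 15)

1

(278,202,137): 137²+202² = 59573 < 77284 = 278² → obtuse
(14,50,48): 14²+48² = 2500 = 50² → right
(17,28,25): 17²+25² = 914 > 784 = 28² → acute
(20,25,15): 15²+20² = 625 = 25² → right
1 of the 4 is acute.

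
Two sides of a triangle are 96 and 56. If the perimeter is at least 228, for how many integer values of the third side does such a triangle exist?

76

Triangle inequality: 40 < x < 152. Perimeter ≥ 228 gives x ≥ 228 − 96 − 56 = 76.
So 76 ≤ x < 152; integers 76 through 151: 76 values.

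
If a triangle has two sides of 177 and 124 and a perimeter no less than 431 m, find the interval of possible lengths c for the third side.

Triangle inequality alone gives 53 < c < 301.
The perimeter condition gives c ≥ 431 − 177 − 124 = 130.
Intersecting the two: 130 ≤ c < 301.

130 ≤ c < 301 m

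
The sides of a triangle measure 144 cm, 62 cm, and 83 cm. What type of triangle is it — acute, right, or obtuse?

obtuse

Compare the square of the longest side to the sum of squares of the other two: 62² + 83² = 10733 < 20736 = 144².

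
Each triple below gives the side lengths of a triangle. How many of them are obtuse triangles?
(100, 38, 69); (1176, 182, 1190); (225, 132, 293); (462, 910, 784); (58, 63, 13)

3

(100,38,69): 38²+69² = 6205 < 10000 = 100² → obtuse
(1176,182,1190): 182²+1176² = 1416100 = 1190² → right
(225,132,293): 132²+225² = 68049 < 85849 = 293² → obtuse
(462,910,784): 462²+784² = 828100 = 910² → right
(58,63,13): 13²+58² = 3533 < 3969 = 63² → obtuse
3 of the 5 are obtuse.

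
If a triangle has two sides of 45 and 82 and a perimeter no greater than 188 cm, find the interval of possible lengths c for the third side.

Triangle inequality alone gives 37 < c < 127.
The perimeter condition gives c ≤ 188 − 45 − 82 = 61.
Intersecting the two: 37 < c ≤ 61.

37 < c ≤ 61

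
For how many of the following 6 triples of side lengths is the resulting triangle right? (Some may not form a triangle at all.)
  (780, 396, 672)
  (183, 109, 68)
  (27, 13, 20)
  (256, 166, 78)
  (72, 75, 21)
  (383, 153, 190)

2

(780,396,672): 396²+672² = 608400 = 780² → right
(183,109,68): 68+109 ≤ 183, not a triangle
(27,13,20): 13²+20² = 569 < 729 = 27² → obtuse
(256,166,78): 78+166 ≤ 256, not a triangle
(72,75,21): 21²+72² = 5625 = 75² → right
(383,153,190): 153+190 ≤ 383, not a triangle
2 of the 6 are right.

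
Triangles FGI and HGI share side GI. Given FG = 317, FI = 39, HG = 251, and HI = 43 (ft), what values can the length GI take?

From triangle FGI: |317 − 39| < GI < 317 + 39, i.e. 278 < GI < 356.
From triangle HGI: 208 < GI < 294.
Both must hold, so GI lies in the intersection.

278 < GI < 294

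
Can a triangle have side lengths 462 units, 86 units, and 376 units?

No

The two shorter sides sum to 462, exactly equal to the longest side 462.
That gives only a degenerate (flat) triangle — the inequality must be strict.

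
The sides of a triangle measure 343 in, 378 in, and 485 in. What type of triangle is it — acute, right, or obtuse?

acute

Compare the square of the longest side to the sum of squares of the other two: 343² + 378² = 260533 > 235225 = 485².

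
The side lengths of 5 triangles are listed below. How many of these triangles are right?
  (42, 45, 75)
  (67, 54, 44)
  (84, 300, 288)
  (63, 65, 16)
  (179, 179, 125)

2

(42,45,75): 42²+45² = 3789 < 5625 = 75² → obtuse
(67,54,44): 44²+54² = 4852 > 4489 = 67² → acute
(84,300,288): 84²+288² = 90000 = 300² → right
(63,65,16): 16²+63² = 4225 = 65² → right
(179,179,125): 125²+179² = 47666 > 32041 = 179² → acute
2 of the 5 are right.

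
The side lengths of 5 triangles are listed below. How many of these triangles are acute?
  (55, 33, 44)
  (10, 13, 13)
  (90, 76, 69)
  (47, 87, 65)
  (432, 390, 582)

2

(55,33,44): 33²+44² = 3025 = 55² → right
(10,13,13): 10²+13² = 269 > 169 = 13² → acute
(90,76,69): 69²+76² = 10537 > 8100 = 90² → acute
(47,87,65): 47²+65² = 6434 < 7569 = 87² → obtuse
(432,390,582): 390²+432² = 338724 = 582² → right
2 of the 5 are acute.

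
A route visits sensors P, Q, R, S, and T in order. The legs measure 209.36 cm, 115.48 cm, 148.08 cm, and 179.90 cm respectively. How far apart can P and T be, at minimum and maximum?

The maximum is all hops collinear in one direction: 209.36 + 115.48 + 148.08 + 179.90 = 652.82.
The longest hop is 209.36; the others sum to 443.46. Since 209.36 ≤ 443.46, the path can fold back on itself completely, so the minimum distance is 0.

0 ≤ PT ≤ 652.82 cm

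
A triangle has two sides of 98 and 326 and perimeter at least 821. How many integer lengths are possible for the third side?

27

Triangle inequality: 228 < x < 424. Perimeter ≥ 821 gives x ≥ 821 − 98 − 326 = 397.
So 397 ≤ x < 424; integers 397 through 423: 27 values.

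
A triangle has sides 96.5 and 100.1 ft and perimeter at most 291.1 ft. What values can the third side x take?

Triangle inequality alone gives 3.6 < x < 196.6.
The perimeter condition gives x ≤ 291.1 − 96.5 − 100.1 = 94.5.
Intersecting the two: 3.6 < x ≤ 94.5.

3.6 < x ≤ 94.5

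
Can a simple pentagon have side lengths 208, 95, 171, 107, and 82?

A pentagon exists iff every side is shorter than the sum of the others — equivalently, the longest side is less than the sum of the rest.
Longest side 208 < 455 (sum of the remaining 4), so yes.

Yes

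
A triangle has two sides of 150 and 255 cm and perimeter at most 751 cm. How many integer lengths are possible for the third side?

241

Triangle inequality: 105 < x < 405. Perimeter ≤ 751 gives x ≤ 751 − 150 − 255 = 346.
So 105 < x ≤ 346; integers 106 through 346: 241 values.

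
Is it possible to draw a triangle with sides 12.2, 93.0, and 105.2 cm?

The two shorter sides sum to 105.2, exactly equal to the longest side 105.2.
That gives only a degenerate (flat) triangle — the inequality must be strict.

No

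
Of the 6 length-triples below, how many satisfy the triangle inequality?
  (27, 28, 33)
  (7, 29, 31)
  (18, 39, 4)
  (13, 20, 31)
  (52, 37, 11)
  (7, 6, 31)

3

(27,28,33): 27+28 > 33 → valid
(7,29,31): 7+29 > 31 → valid
(4,18,39): 4+18 ≤ 39 → not valid
(13,20,31): 13+20 > 31 → valid
(11,37,52): 11+37 ≤ 52 → not valid
(6,7,31): 6+7 ≤ 31 → not valid
3 of the 6 triples form a triangle.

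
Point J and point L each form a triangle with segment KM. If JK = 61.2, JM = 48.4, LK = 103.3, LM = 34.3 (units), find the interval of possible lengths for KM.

From triangle JKM: |61.2 − 48.4| < KM < 61.2 + 48.4, i.e. 12.8 < KM < 109.6.
From triangle LKM: 69.0 < KM < 137.6.
Both must hold, so KM lies in the intersection.

69.0 < KM < 109.6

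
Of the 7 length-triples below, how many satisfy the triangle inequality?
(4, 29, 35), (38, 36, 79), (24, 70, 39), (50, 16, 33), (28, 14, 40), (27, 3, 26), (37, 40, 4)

(4,29,35): 4+29 ≤ 35 → not valid
(36,38,79): 36+38 ≤ 79 → not valid
(24,39,70): 24+39 ≤ 70 → not valid
(16,33,50): 16+33 ≤ 50 → not valid
(14,28,40): 14+28 > 40 → valid
(3,26,27): 3+26 > 27 → valid
(4,37,40): 4+37 > 40 → valid
3 of the 7 triples form a triangle.

3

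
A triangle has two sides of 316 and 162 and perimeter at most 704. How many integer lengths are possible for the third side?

Triangle inequality: 154 < x < 478. Perimeter ≤ 704 gives x ≤ 704 − 316 − 162 = 226.
So 154 < x ≤ 226; integers 155 through 226: 72 values.

72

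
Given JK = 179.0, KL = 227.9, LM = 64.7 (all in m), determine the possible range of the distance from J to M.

The maximum is all hops collinear in one direction: 179.0 + 227.9 + 64.7 = 471.6.
The longest hop is 227.9; the others sum to 243.7. Since 227.9 ≤ 243.7, the path can fold back on itself completely, so the minimum distance is 0.

0 ≤ JM ≤ 471.6 m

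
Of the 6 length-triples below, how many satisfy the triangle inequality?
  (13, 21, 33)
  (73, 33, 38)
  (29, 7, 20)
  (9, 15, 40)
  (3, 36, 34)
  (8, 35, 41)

(13,21,33): 13+21 > 33 → valid
(33,38,73): 33+38 ≤ 73 → not valid
(7,20,29): 7+20 ≤ 29 → not valid
(9,15,40): 9+15 ≤ 40 → not valid
(3,34,36): 3+34 > 36 → valid
(8,35,41): 8+35 > 41 → valid
3 of the 6 triples form a triangle.

3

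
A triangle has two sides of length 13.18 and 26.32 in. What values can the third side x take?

By the triangle inequality, x must be less than 13.18 + 26.32 = 39.50 and greater than |13.18 − 26.32| = 13.14.

13.14 < x < 39.50 (in)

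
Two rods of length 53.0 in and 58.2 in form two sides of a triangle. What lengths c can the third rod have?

By the triangle inequality, c must be less than 53.0 + 58.2 = 111.2 and greater than |53.0 − 58.2| = 5.2.

5.2 < c < 111.2 (in)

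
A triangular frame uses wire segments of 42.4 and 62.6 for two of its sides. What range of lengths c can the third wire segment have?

By the triangle inequality, c must be less than 42.4 + 62.6 = 105.0 and greater than |42.4 − 62.6| = 20.2.

20.2 < c < 105.0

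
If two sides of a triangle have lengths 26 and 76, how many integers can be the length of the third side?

The third side lies in the open interval (50, 102).
Integers from 51 to 101 inclusive: 101 − 51 + 1 = 51.

51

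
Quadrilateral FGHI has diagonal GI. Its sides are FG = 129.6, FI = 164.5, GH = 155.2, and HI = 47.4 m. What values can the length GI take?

From triangle FGI: |129.6 − 164.5| < GI < 129.6 + 164.5, i.e. 34.9 < GI < 294.1.
From triangle HGI: 107.8 < GI < 202.6.
Both must hold, so GI lies in the intersection.

107.8 < GI < 202.6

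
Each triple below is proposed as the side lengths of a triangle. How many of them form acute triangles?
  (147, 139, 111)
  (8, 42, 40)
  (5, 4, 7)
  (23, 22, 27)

(147,139,111): 111²+139² = 31642 > 21609 = 147² → acute
(8,42,40): 8²+40² = 1664 < 1764 = 42² → obtuse
(5,4,7): 4²+5² = 41 < 49 = 7² → obtuse
(23,22,27): 22²+23² = 1013 > 729 = 27² → acute
2 of the 4 are acute.

2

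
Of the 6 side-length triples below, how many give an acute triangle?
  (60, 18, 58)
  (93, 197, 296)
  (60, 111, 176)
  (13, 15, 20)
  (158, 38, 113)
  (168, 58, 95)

1

(60,18,58): 18²+58² = 3688 > 3600 = 60² → acute
(93,197,296): 93+197 ≤ 296, not a triangle
(60,111,176): 60+111 ≤ 176, not a triangle
(13,15,20): 13²+15² = 394 < 400 = 20² → obtuse
(158,38,113): 38+113 ≤ 158, not a triangle
(168,58,95): 58+95 ≤ 168, not a triangle
1 of the 6 is acute.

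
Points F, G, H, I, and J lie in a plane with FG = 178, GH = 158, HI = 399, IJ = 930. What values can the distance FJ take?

The maximum is all hops collinear in one direction: 178 + 158 + 399 + 930 = 1665.
The longest hop is 930; the others sum to 735. Folding the others back against it leaves at least 930 − 735 = 195.

195 ≤ FJ ≤ 1665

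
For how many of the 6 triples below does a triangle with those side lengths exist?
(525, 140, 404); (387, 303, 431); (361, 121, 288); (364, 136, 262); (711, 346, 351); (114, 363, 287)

5

(140,404,525): 140+404 > 525 → valid
(303,387,431): 303+387 > 431 → valid
(121,288,361): 121+288 > 361 → valid
(136,262,364): 136+262 > 364 → valid
(346,351,711): 346+351 ≤ 711 → not valid
(114,287,363): 114+287 > 363 → valid
5 of the 6 triples form a triangle.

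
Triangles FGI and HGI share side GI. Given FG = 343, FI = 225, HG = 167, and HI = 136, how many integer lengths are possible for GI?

From triangle FGI: 118 < GI < 568.
From triangle HGI: 31 < GI < 303.
Intersection: 118 < GI < 303, so integers 119 through 302: 184 values.

184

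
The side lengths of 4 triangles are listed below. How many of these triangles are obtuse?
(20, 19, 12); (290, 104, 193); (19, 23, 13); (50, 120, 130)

(20,19,12): 12²+19² = 505 > 400 = 20² → acute
(290,104,193): 104²+193² = 48065 < 84100 = 290² → obtuse
(19,23,13): 13²+19² = 530 > 529 = 23² → acute
(50,120,130): 50²+120² = 16900 = 130² → right
1 of the 4 is obtuse.

1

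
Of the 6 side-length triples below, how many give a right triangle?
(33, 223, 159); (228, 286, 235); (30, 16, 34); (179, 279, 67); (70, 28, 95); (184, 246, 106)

1

(33,223,159): 33+159 ≤ 223, not a triangle
(228,286,235): 228²+235² = 107209 > 81796 = 286² → acute
(30,16,34): 16²+30² = 1156 = 34² → right
(179,279,67): 67+179 ≤ 279, not a triangle
(70,28,95): 28²+70² = 5684 < 9025 = 95² → obtuse
(184,246,106): 106²+184² = 45092 < 60516 = 246² → obtuse
1 of the 6 is right.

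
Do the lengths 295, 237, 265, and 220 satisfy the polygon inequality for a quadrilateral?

Yes

A quadrilateral exists iff every side is shorter than the sum of the others — equivalently, the longest side is less than the sum of the rest.
Longest side 295 < 722 (sum of the remaining 3), so yes.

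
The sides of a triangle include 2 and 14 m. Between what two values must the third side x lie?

12 < x < 16

By the triangle inequality, x must be less than 2 + 14 = 16 and greater than |2 − 14| = 12.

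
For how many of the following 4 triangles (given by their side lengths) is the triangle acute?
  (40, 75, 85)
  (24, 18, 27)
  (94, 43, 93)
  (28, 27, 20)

(40,75,85): 40²+75² = 7225 = 85² → right
(24,18,27): 18²+24² = 900 > 729 = 27² → acute
(94,43,93): 43²+93² = 10498 > 8836 = 94² → acute
(28,27,20): 20²+27² = 1129 > 784 = 28² → acute
3 of the 4 are acute.

3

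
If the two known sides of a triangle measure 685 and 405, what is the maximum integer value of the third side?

The third side must be strictly less than 685 + 405 = 1090.
The largest integer below 1090 is 1089.

1089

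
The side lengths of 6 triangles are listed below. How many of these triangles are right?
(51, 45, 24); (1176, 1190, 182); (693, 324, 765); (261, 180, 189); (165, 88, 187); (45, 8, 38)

5

(51,45,24): 24²+45² = 2601 = 51² → right
(1176,1190,182): 182²+1176² = 1416100 = 1190² → right
(693,324,765): 324²+693² = 585225 = 765² → right
(261,180,189): 180²+189² = 68121 = 261² → right
(165,88,187): 88²+165² = 34969 = 187² → right
(45,8,38): 8²+38² = 1508 < 2025 = 45² → obtuse
5 of the 6 are right.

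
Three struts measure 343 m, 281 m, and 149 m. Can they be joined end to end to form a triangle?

The longest side is 343, and the other two sum to 430.
Since 430 > 343, the triangle inequality holds.

Yes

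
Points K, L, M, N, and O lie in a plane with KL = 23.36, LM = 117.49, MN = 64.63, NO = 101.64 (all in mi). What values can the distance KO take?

0 ≤ KO ≤ 307.12 mi

The maximum is all hops collinear in one direction: 23.36 + 117.49 + 64.63 + 101.64 = 307.12.
The longest hop is 117.49; the others sum to 189.63. Since 117.49 ≤ 189.63, the path can fold back on itself completely, so the minimum distance is 0.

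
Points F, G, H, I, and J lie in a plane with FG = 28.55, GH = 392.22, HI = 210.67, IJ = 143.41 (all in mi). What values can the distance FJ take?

9.59 ≤ FJ ≤ 774.85 mi

The maximum is all hops collinear in one direction: 28.55 + 392.22 + 210.67 + 143.41 = 774.85.
The longest hop is 392.22; the others sum to 382.63. Folding the others back against it leaves at least 392.22 − 382.63 = 9.59.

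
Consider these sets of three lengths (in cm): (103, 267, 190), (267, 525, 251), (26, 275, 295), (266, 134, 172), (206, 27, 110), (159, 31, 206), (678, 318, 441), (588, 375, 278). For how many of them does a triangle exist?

5

(103,190,267): 103+190 > 267 → valid
(251,267,525): 251+267 ≤ 525 → not valid
(26,275,295): 26+275 > 295 → valid
(134,172,266): 134+172 > 266 → valid
(27,110,206): 27+110 ≤ 206 → not valid
(31,159,206): 31+159 ≤ 206 → not valid
(318,441,678): 318+441 > 678 → valid
(278,375,588): 278+375 > 588 → valid
5 of the 8 triples form a triangle.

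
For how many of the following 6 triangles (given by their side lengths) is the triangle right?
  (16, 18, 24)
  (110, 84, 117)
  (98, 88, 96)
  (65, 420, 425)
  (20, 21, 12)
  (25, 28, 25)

(16,18,24): 16²+18² = 580 > 576 = 24² → acute
(110,84,117): 84²+110² = 19156 > 13689 = 117² → acute
(98,88,96): 88²+96² = 16960 > 9604 = 98² → acute
(65,420,425): 65²+420² = 180625 = 425² → right
(20,21,12): 12²+20² = 544 > 441 = 21² → acute
(25,28,25): 25²+25² = 1250 > 784 = 28² → acute
1 of the 6 is right.

1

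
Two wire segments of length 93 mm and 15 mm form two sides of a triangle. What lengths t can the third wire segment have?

By the triangle inequality, t must be less than 93 + 15 = 108 and greater than |93 − 15| = 78.

78 < t < 108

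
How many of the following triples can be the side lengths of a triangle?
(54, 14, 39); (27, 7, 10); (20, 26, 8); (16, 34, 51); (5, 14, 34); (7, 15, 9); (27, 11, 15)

2

(14,39,54): 14+39 ≤ 54 → not valid
(7,10,27): 7+10 ≤ 27 → not valid
(8,20,26): 8+20 > 26 → valid
(16,34,51): 16+34 ≤ 51 → not valid
(5,14,34): 5+14 ≤ 34 → not valid
(7,9,15): 7+9 > 15 → valid
(11,15,27): 11+15 ≤ 27 → not valid
2 of the 7 triples form a triangle.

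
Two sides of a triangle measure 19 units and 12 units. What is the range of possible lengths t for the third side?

7 < t < 31

By the triangle inequality, t must be less than 19 + 12 = 31 and greater than |19 − 12| = 7.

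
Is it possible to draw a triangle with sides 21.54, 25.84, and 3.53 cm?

No

The longest side is 25.84, but the other two sum to only 25.07.
25.07 < 25.84, so the triangle inequality fails.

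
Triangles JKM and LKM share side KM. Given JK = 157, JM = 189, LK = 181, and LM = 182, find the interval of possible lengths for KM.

From triangle JKM: |157 − 189| < KM < 157 + 189, i.e. 32 < KM < 346.
From triangle LKM: 1 < KM < 363.
Both must hold, so KM lies in the intersection.

32 < KM < 346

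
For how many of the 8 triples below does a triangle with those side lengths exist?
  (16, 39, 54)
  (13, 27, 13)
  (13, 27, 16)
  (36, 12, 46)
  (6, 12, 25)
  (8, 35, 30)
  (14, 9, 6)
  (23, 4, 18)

(16,39,54): 16+39 > 54 → valid
(13,13,27): 13+13 ≤ 27 → not valid
(13,16,27): 13+16 > 27 → valid
(12,36,46): 12+36 > 46 → valid
(6,12,25): 6+12 ≤ 25 → not valid
(8,30,35): 8+30 > 35 → valid
(6,9,14): 6+9 > 14 → valid
(4,18,23): 4+18 ≤ 23 → not valid
5 of the 8 triples form a triangle.

5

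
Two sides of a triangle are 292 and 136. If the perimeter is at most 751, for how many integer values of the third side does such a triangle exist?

167

Triangle inequality: 156 < x < 428. Perimeter ≤ 751 gives x ≤ 751 − 292 − 136 = 323.
So 156 < x ≤ 323; integers 157 through 323: 167 values.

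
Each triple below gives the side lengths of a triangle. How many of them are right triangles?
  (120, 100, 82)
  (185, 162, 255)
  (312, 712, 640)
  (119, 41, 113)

(120,100,82): 82²+100² = 16724 > 14400 = 120² → acute
(185,162,255): 162²+185² = 60469 < 65025 = 255² → obtuse
(312,712,640): 312²+640² = 506944 = 712² → right
(119,41,113): 41²+113² = 14450 > 14161 = 119² → acute
1 of the 4 is right.

1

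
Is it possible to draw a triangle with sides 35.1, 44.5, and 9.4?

No

The two shorter sides sum to 44.5, exactly equal to the longest side 44.5.
That gives only a degenerate (flat) triangle — the inequality must be strict.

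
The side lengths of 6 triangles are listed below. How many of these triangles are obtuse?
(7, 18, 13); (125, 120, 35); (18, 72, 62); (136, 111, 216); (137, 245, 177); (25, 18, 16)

5

(7,18,13): 7²+13² = 218 < 324 = 18² → obtuse
(125,120,35): 35²+120² = 15625 = 125² → right
(18,72,62): 18²+62² = 4168 < 5184 = 72² → obtuse
(136,111,216): 111²+136² = 30817 < 46656 = 216² → obtuse
(137,245,177): 137²+177² = 50098 < 60025 = 245² → obtuse
(25,18,16): 16²+18² = 580 < 625 = 25² → obtuse
5 of the 6 are obtuse.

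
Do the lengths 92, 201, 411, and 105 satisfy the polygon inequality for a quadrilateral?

No

For a quadrilateral, each side must be shorter than the sum of the others.
Here the longest side is 411, but the remaining 3 sides sum to only 398.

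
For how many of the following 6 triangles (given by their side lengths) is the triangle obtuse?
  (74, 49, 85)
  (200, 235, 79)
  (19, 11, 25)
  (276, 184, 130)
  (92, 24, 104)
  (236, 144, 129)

(74,49,85): 49²+74² = 7877 > 7225 = 85² → acute
(200,235,79): 79²+200² = 46241 < 55225 = 235² → obtuse
(19,11,25): 11²+19² = 482 < 625 = 25² → obtuse
(276,184,130): 130²+184² = 50756 < 76176 = 276² → obtuse
(92,24,104): 24²+92² = 9040 < 10816 = 104² → obtuse
(236,144,129): 129²+144² = 37377 < 55696 = 236² → obtuse
5 of the 6 are obtuse.

5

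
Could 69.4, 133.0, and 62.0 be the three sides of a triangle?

The longest side is 133.0, but the other two sum to only 131.4.
131.4 < 133.0, so the triangle inequality fails.

No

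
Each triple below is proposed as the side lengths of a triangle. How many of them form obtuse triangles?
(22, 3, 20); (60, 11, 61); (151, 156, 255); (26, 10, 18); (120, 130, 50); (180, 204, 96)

3

(22,3,20): 3²+20² = 409 < 484 = 22² → obtuse
(60,11,61): 11²+60² = 3721 = 61² → right
(151,156,255): 151²+156² = 47137 < 65025 = 255² → obtuse
(26,10,18): 10²+18² = 424 < 676 = 26² → obtuse
(120,130,50): 50²+120² = 16900 = 130² → right
(180,204,96): 96²+180² = 41616 = 204² → right
3 of the 6 are obtuse.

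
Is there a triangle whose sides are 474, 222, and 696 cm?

The two shorter sides sum to 696, exactly equal to the longest side 696.
That gives only a degenerate (flat) triangle — the inequality must be strict.

No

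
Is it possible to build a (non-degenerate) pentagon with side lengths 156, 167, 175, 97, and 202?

A pentagon exists iff every side is shorter than the sum of the others — equivalently, the longest side is less than the sum of the rest.
Longest side 202 < 595 (sum of the remaining 4), so yes.

Yes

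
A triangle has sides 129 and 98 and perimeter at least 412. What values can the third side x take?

Triangle inequality alone gives 31 < x < 227.
The perimeter condition gives x ≥ 412 − 129 − 98 = 185.
Intersecting the two: 185 ≤ x < 227.

185 ≤ x < 227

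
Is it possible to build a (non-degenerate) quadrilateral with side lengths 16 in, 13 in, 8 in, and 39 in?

For a quadrilateral, each side must be shorter than the sum of the others.
Here the longest side is 39, but the remaining 3 sides sum to only 37.

No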